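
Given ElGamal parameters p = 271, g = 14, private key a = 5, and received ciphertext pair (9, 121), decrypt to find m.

136

Shared mask s = c₁^a mod p = 9^5 mod 271.
9^1 ≡ 9 (mod 271)
9^2 = (9^1)^2 ≡ 9^2 = 81 ≡ 81 (mod 271)
9^4 = (9^2)^2 ≡ 81^2 = 6561 ≡ 57 (mod 271)
9^5 = 9^4 · 9^1 ≡ 57 · 9 ≡ 242 (mod 271).
So s = 242; s⁻¹ ≡ 28 (mod 271).
m = c₂ · s⁻¹ mod 271 = 121 · 28 mod 271 = 136.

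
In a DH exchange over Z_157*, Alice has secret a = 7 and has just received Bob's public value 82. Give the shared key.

111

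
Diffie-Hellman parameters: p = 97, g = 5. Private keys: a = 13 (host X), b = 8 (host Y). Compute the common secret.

6

Host Y sends B = g^b mod p = 5^8 mod 97.
5^1 ≡ 5 (mod 97)
5^2 = (5^1)^2 ≡ 5^2 = 25 ≡ 25 (mod 97)
5^4 = (5^2)^2 ≡ 25^2 = 625 ≡ 43 (mod 97)
5^8 = (5^4)^2 ≡ 43^2 = 1849 ≡ 6 (mod 97)
So B = 6. Host X then computes K = B^a mod p = 6^13 mod 97.
6^1 ≡ 6 (mod 97)
6^2 = (6^1)^2 ≡ 6^2 = 36 ≡ 36 (mod 97)
6^4 = (6^2)^2 ≡ 36^2 = 1296 ≡ 35 (mod 97)
6^8 = (6^4)^2 ≡ 35^2 = 1225 ≡ 61 (mod 97)
6^13 = 6^8 · 6^4 · 6^1 ≡ 61 · 35 · 6 ≡ 6 (mod 97).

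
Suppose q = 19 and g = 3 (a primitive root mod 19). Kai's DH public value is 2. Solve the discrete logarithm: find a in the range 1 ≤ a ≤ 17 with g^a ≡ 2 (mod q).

7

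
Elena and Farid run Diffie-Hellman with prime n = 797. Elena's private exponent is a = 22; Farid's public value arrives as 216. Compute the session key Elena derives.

421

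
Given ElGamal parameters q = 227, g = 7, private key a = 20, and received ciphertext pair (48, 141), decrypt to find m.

Shared mask s = c₁^a mod q = 48^20 mod 227.
48^1 ≡ 48 (mod 227)
48^2 = (48^1)^2 ≡ 48^2 = 2304 ≡ 34 (mod 227)
48^4 = (48^2)^2 ≡ 34^2 = 1156 ≡ 21 (mod 227)
48^8 = (48^4)^2 ≡ 21^2 = 441 ≡ 214 (mod 227)
48^16 = (48^8)^2 ≡ 214^2 = 45796 ≡ 169 (mod 227)
48^20 = 48^16 · 48^4 ≡ 169 · 21 ≡ 144 (mod 227).
So s = 144; s⁻¹ ≡ 134 (mod 227).
m = c₂ · s⁻¹ mod 227 = 141 · 134 mod 227 = 53.

53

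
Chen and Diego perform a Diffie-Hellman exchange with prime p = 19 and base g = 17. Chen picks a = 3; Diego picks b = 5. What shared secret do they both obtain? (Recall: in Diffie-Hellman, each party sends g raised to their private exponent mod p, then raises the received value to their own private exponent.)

7

Diego sends B = g^b mod p = 17^5 mod 19.
17^1 ≡ 17 (mod 19)
17^2 = (17^1)^2 ≡ 17^2 = 289 ≡ 4 (mod 19)
17^4 = (17^2)^2 ≡ 4^2 = 16 ≡ 16 (mod 19)
17^5 = 17^4 · 17^1 ≡ 16 · 17 ≡ 6 (mod 19).
So B = 6. Chen then computes K = B^a mod p = 6^3 mod 19.
6^1 ≡ 6 (mod 19)
6^2 = (6^1)^2 ≡ 6^2 = 36 ≡ 17 (mod 19)
6^3 = 6^2 · 6^1 ≡ 17 · 6 ≡ 7 (mod 19).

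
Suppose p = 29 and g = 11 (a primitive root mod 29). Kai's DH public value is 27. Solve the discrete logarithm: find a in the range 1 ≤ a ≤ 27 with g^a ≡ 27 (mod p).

23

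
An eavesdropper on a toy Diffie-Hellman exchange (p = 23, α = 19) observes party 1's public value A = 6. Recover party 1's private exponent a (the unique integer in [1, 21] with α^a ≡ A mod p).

10

Try successive powers of 19 modulo 23:
19^1 ≡ 19
19^2 ≡ 16
19^3 ≡ 5
19^4 ≡ 3
19^5 ≡ 11
19^6 ≡ 2
19^7 ≡ 15
19^8 ≡ 9
19^9 ≡ 10
19^10 ≡ 6
Found: a = 10.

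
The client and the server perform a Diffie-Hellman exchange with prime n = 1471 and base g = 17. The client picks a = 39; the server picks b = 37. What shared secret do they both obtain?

945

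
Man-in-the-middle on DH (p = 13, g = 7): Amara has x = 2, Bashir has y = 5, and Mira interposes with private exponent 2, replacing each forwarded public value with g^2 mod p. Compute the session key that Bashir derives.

4

Bashir receives Mira's public value M = 7^2 mod 13 instead of the honest one.
7^1 ≡ 7 (mod 13)
7^2 = (7^1)^2 ≡ 7^2 = 49 ≡ 10 (mod 13)
So M = 10. Bashir computes K = M^5 mod 13.
10^1 ≡ 10 (mod 13)
10^2 = (10^1)^2 ≡ 10^2 = 100 ≡ 9 (mod 13)
10^4 = (10^2)^2 ≡ 9^2 = 81 ≡ 3 (mod 13)
10^5 = 10^4 · 10^1 ≡ 3 · 10 ≡ 4 (mod 13).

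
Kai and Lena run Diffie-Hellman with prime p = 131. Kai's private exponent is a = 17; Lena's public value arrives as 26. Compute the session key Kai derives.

98

Shared key K = 26^17 mod 131.
26^1 ≡ 26 (mod 131)
26^2 = (26^1)^2 ≡ 26^2 = 676 ≡ 21 (mod 131)
26^4 = (26^2)^2 ≡ 21^2 = 441 ≡ 48 (mod 131)
26^8 = (26^4)^2 ≡ 48^2 = 2304 ≡ 77 (mod 131)
26^16 = (26^8)^2 ≡ 77^2 = 5929 ≡ 34 (mod 131)
26^17 = 26^16 · 26^1 ≡ 34 · 26 ≡ 98 (mod 131).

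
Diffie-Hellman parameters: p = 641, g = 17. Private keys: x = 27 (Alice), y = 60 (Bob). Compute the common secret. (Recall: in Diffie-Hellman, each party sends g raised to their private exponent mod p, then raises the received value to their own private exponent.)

359

Bob sends B = g^y mod p = 17^60 mod 641.
17^1 ≡ 17 (mod 641)
17^2 = (17^1)^2 ≡ 17^2 = 289 ≡ 289 (mod 641)
17^4 = (17^2)^2 ≡ 289^2 = 83521 ≡ 191 (mod 641)
17^8 = (17^4)^2 ≡ 191^2 = 36481 ≡ 585 (mod 641)
17^16 = (17^8)^2 ≡ 585^2 = 342225 ≡ 572 (mod 641)
17^32 = (17^16)^2 ≡ 572^2 = 327184 ≡ 274 (mod 641)
17^60 = 17^32 · 17^16 · 17^8 · 17^4 ≡ 274 · 572 · 585 · 191 ≡ 383 (mod 641).
So B = 383. Alice then computes K = B^x mod p = 383^27 mod 641.
383^1 ≡ 383 (mod 641)
383^2 = (383^1)^2 ≡ 383^2 = 146689 ≡ 541 (mod 641)
383^4 = (383^2)^2 ≡ 541^2 = 292681 ≡ 385 (mod 641)
383^8 = (383^4)^2 ≡ 385^2 = 148225 ≡ 154 (mod 641)
383^16 = (383^8)^2 ≡ 154^2 = 23716 ≡ 640 (mod 641)
383^27 = 383^16 · 383^8 · 383^2 · 383^1 ≡ 640 · 154 · 541 · 383 ≡ 359 (mod 641).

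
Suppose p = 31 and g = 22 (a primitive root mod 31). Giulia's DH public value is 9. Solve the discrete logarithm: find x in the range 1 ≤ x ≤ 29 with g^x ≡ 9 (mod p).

16

Try successive powers of 22 modulo 31:
22^1 ≡ 22
22^2 ≡ 19
22^3 ≡ 15
22^4 ≡ 20
22^5 ≡ 6
22^6 ≡ 8
22^7 ≡ 21
22^8 ≡ 28
22^9 ≡ 27
22^10 ≡ 5
22^11 ≡ 17
22^12 ≡ 2
22^13 ≡ 13
22^14 ≡ 7
22^15 ≡ 30
22^16 ≡ 9
Found: x = 16.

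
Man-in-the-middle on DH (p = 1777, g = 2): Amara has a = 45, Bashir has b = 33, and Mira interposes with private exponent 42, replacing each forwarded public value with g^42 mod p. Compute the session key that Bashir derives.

Bashir receives Mira's public value M = 2^42 mod 1777 instead of the honest one.
2^1 ≡ 2 (mod 1777)
2^2 = (2^1)^2 ≡ 2^2 = 4 ≡ 4 (mod 1777)
2^4 = (2^2)^2 ≡ 4^2 = 16 ≡ 16 (mod 1777)
2^8 = (2^4)^2 ≡ 16^2 = 256 ≡ 256 (mod 1777)
2^16 = (2^8)^2 ≡ 256^2 = 65536 ≡ 1564 (mod 1777)
2^32 = (2^16)^2 ≡ 1564^2 = 2446096 ≡ 944 (mod 1777)
2^42 = 2^32 · 2^8 · 2^2 ≡ 944 · 256 · 4 ≡ 1745 (mod 1777).
So M = 1745. Bashir computes K = M^33 mod 1777.
1745^1 ≡ 1745 (mod 1777)
1745^2 = (1745^1)^2 ≡ 1745^2 = 3045025 ≡ 1024 (mod 1777)
1745^4 = (1745^2)^2 ≡ 1024^2 = 1048576 ≡ 146 (mod 1777)
1745^8 = (1745^4)^2 ≡ 146^2 = 21316 ≡ 1769 (mod 1777)
1745^16 = (1745^8)^2 ≡ 1769^2 = 3129361 ≡ 64 (mod 1777)
1745^32 = (1745^16)^2 ≡ 64^2 = 4096 ≡ 542 (mod 1777)
1745^33 = 1745^32 · 1745^1 ≡ 542 · 1745 ≡ 426 (mod 1777).

426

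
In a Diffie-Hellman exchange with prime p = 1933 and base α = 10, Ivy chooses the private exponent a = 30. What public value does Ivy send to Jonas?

Public value = 10^30 mod 1933.
10^1 ≡ 10 (mod 1933)
10^2 = (10^1)^2 ≡ 10^2 = 100 ≡ 100 (mod 1933)
10^4 = (10^2)^2 ≡ 100^2 = 10000 ≡ 335 (mod 1933)
10^8 = (10^4)^2 ≡ 335^2 = 112225 ≡ 111 (mod 1933)
10^16 = (10^8)^2 ≡ 111^2 = 12321 ≡ 723 (mod 1933)
10^30 = 10^16 · 10^8 · 10^4 · 10^2 ≡ 723 · 111 · 335 · 100 ≡ 1110 (mod 1933).

1110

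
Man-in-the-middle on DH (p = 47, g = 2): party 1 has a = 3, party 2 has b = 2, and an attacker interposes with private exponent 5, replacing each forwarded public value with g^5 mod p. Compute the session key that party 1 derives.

Party 1 receives an attacker's public value M = 2^5 mod 47 instead of the honest one.
2^1 ≡ 2 (mod 47)
2^2 = (2^1)^2 ≡ 2^2 = 4 ≡ 4 (mod 47)
2^4 = (2^2)^2 ≡ 4^2 = 16 ≡ 16 (mod 47)
2^5 = 2^4 · 2^1 ≡ 16 · 2 ≡ 32 (mod 47).
So M = 32. Party 1 computes K = M^3 mod 47.
32^1 ≡ 32 (mod 47)
32^2 = (32^1)^2 ≡ 32^2 = 1024 ≡ 37 (mod 47)
32^3 = 32^2 · 32^1 ≡ 37 · 32 ≡ 9 (mod 47).

9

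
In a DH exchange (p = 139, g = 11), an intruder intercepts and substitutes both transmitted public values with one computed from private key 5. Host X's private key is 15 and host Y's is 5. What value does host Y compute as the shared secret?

Host Y receives an intruder's public value M = 11^5 mod 139 instead of the honest one.
11^1 ≡ 11 (mod 139)
11^2 = (11^1)^2 ≡ 11^2 = 121 ≡ 121 (mod 139)
11^4 = (11^2)^2 ≡ 121^2 = 14641 ≡ 46 (mod 139)
11^5 = 11^4 · 11^1 ≡ 46 · 11 ≡ 89 (mod 139).
So M = 89. Host Y computes K = M^5 mod 139.
89^1 ≡ 89 (mod 139)
89^2 = (89^1)^2 ≡ 89^2 = 7921 ≡ 137 (mod 139)
89^4 = (89^2)^2 ≡ 137^2 = 18769 ≡ 4 (mod 139)
89^5 = 89^4 · 89^1 ≡ 4 · 89 ≡ 78 (mod 139).

78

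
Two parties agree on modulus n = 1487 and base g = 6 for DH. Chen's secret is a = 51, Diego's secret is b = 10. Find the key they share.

Chen sends A = g^a mod n = 6^51 mod 1487.
6^1 ≡ 6 (mod 1487)
6^2 = (6^1)^2 ≡ 6^2 = 36 ≡ 36 (mod 1487)
6^4 = (6^2)^2 ≡ 36^2 = 1296 ≡ 1296 (mod 1487)
6^8 = (6^4)^2 ≡ 1296^2 = 1679616 ≡ 793 (mod 1487)
6^16 = (6^8)^2 ≡ 793^2 = 628849 ≡ 1335 (mod 1487)
6^32 = (6^16)^2 ≡ 1335^2 = 1782225 ≡ 799 (mod 1487)
6^51 = 6^32 · 6^16 · 6^2 · 6^1 ≡ 799 · 1335 · 36 · 6 ≡ 886 (mod 1487).
So A = 886. Diego then computes K = A^b mod n = 886^10 mod 1487.
886^1 ≡ 886 (mod 1487)
886^2 = (886^1)^2 ≡ 886^2 = 784996 ≡ 1347 (mod 1487)
886^4 = (886^2)^2 ≡ 1347^2 = 1814409 ≡ 269 (mod 1487)
886^8 = (886^4)^2 ≡ 269^2 = 72361 ≡ 985 (mod 1487)
886^10 = 886^8 · 886^2 ≡ 985 · 1347 ≡ 391 (mod 1487).

391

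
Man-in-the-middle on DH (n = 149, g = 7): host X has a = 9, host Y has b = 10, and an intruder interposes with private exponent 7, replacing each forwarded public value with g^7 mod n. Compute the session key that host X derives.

110

Host X receives an intruder's public value M = 7^7 mod 149 instead of the honest one.
7^1 ≡ 7 (mod 149)
7^2 = (7^1)^2 ≡ 7^2 = 49 ≡ 49 (mod 149)
7^4 = (7^2)^2 ≡ 49^2 = 2401 ≡ 17 (mod 149)
7^7 = 7^4 · 7^2 · 7^1 ≡ 17 · 49 · 7 ≡ 20 (mod 149).
So M = 20. Host X computes K = M^9 mod 149.
20^1 ≡ 20 (mod 149)
20^2 = (20^1)^2 ≡ 20^2 = 400 ≡ 102 (mod 149)
20^4 = (20^2)^2 ≡ 102^2 = 10404 ≡ 123 (mod 149)
20^8 = (20^4)^2 ≡ 123^2 = 15129 ≡ 80 (mod 149)
20^9 = 20^8 · 20^1 ≡ 80 · 20 ≡ 110 (mod 149).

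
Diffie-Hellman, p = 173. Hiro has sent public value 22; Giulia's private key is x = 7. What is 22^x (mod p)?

Shared key K = 22^7 mod 173.
22^1 ≡ 22 (mod 173)
22^2 = (22^1)^2 ≡ 22^2 = 484 ≡ 138 (mod 173)
22^4 = (22^2)^2 ≡ 138^2 = 19044 ≡ 14 (mod 173)
22^7 = 22^4 · 22^2 · 22^1 ≡ 14 · 138 · 22 ≡ 119 (mod 173).

119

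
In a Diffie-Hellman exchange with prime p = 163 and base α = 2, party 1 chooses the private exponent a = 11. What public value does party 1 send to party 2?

Public value = 2^11 mod 163.
2^1 ≡ 2 (mod 163)
2^2 = (2^1)^2 ≡ 2^2 = 4 ≡ 4 (mod 163)
2^4 = (2^2)^2 ≡ 4^2 = 16 ≡ 16 (mod 163)
2^8 = (2^4)^2 ≡ 16^2 = 256 ≡ 93 (mod 163)
2^11 = 2^8 · 2^2 · 2^1 ≡ 93 · 4 · 2 ≡ 92 (mod 163).

92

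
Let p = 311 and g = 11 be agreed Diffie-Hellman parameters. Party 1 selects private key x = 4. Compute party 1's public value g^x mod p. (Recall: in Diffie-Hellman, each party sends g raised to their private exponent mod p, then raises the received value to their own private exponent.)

24

Public value = 11^4 mod 311.
11^1 ≡ 11 (mod 311)
11^2 = (11^1)^2 ≡ 11^2 = 121 ≡ 121 (mod 311)
11^4 = (11^2)^2 ≡ 121^2 = 14641 ≡ 24 (mod 311)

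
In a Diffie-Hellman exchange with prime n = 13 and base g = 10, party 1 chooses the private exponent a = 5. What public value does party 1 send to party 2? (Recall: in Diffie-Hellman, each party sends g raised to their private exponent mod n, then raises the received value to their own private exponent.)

Public value = 10^5 (mod 13).
10^1 ≡ 10 (mod 13)
10^2 = (10^1)^2 ≡ 10^2 = 100 ≡ 9 (mod 13)
10^4 = (10^2)^2 ≡ 9^2 = 81 ≡ 3 (mod 13)
10^5 = 10^4 · 10^1 ≡ 3 · 10 ≡ 4 (mod 13).

4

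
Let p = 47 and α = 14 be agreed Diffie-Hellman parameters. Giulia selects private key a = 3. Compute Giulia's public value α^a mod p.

Public value = 14^3 mod 47.
14^1 ≡ 14 (mod 47)
14^2 = (14^1)^2 ≡ 14^2 = 196 ≡ 8 (mod 47)
14^3 = 14^2 · 14^1 ≡ 8 · 14 ≡ 18 (mod 47).

18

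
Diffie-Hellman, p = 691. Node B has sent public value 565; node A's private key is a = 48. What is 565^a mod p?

Shared key K = 565^48 mod 691.
565^1 ≡ 565 (mod 691)
565^2 = (565^1)^2 ≡ 565^2 = 319225 ≡ 674 (mod 691)
565^4 = (565^2)^2 ≡ 674^2 = 454276 ≡ 289 (mod 691)
565^8 = (565^4)^2 ≡ 289^2 = 83521 ≡ 601 (mod 691)
565^16 = (565^8)^2 ≡ 601^2 = 361201 ≡ 499 (mod 691)
565^32 = (565^16)^2 ≡ 499^2 = 249001 ≡ 241 (mod 691)
565^48 = 565^32 · 565^16 ≡ 241 · 499 ≡ 25 (mod 691).

25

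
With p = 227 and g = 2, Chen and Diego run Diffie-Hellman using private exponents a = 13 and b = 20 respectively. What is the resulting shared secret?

Diego sends B = g^b mod p = 2^20 mod 227.
2^1 ≡ 2 (mod 227)
2^2 = (2^1)^2 ≡ 2^2 = 4 ≡ 4 (mod 227)
2^4 = (2^2)^2 ≡ 4^2 = 16 ≡ 16 (mod 227)
2^8 = (2^4)^2 ≡ 16^2 = 256 ≡ 29 (mod 227)
2^16 = (2^8)^2 ≡ 29^2 = 841 ≡ 160 (mod 227)
2^20 = 2^16 · 2^4 ≡ 160 · 16 ≡ 63 (mod 227).
So B = 63. Chen then computes K = B^a mod p = 63^13 mod 227.
63^1 ≡ 63 (mod 227)
63^2 = (63^1)^2 ≡ 63^2 = 3969 ≡ 110 (mod 227)
63^4 = (63^2)^2 ≡ 110^2 = 12100 ≡ 69 (mod 227)
63^8 = (63^4)^2 ≡ 69^2 = 4761 ≡ 221 (mod 227)
63^13 = 63^8 · 63^4 · 63^1 ≡ 221 · 69 · 63 ≡ 23 (mod 227).

23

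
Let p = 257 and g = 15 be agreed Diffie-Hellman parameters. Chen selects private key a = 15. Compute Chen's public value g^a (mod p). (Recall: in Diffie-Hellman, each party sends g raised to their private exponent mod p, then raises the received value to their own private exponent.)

Public value = 15^15 (mod 257).
15^1 ≡ 15 (mod 257)
15^2 = (15^1)^2 ≡ 15^2 = 225 ≡ 225 (mod 257)
15^4 = (15^2)^2 ≡ 225^2 = 50625 ≡ 253 (mod 257)
15^8 = (15^4)^2 ≡ 253^2 = 64009 ≡ 16 (mod 257)
15^15 = 15^8 · 15^4 · 15^2 · 15^1 ≡ 16 · 253 · 225 · 15 ≡ 137 (mod 257).

137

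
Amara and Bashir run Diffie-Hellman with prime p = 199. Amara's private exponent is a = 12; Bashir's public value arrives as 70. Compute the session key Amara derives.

25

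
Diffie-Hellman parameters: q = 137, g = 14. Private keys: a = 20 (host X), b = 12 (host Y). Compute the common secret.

59

Host Y sends B = g^b mod q = 14^12 mod 137.
14^1 ≡ 14 (mod 137)
14^2 = (14^1)^2 ≡ 14^2 = 196 ≡ 59 (mod 137)
14^4 = (14^2)^2 ≡ 59^2 = 3481 ≡ 56 (mod 137)
14^8 = (14^4)^2 ≡ 56^2 = 3136 ≡ 122 (mod 137)
14^12 = 14^8 · 14^4 ≡ 122 · 56 ≡ 119 (mod 137).
So B = 119. Host X then computes K = B^a mod q = 119^20 mod 137.
119^1 ≡ 119 (mod 137)
119^2 = (119^1)^2 ≡ 119^2 = 14161 ≡ 50 (mod 137)
119^4 = (119^2)^2 ≡ 50^2 = 2500 ≡ 34 (mod 137)
119^8 = (119^4)^2 ≡ 34^2 = 1156 ≡ 60 (mod 137)
119^16 = (119^8)^2 ≡ 60^2 = 3600 ≡ 38 (mod 137)
119^20 = 119^16 · 119^4 ≡ 38 · 34 ≡ 59 (mod 137).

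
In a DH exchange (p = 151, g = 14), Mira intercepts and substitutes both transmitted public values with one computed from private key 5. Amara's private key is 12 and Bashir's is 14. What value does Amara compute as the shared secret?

64

Amara receives Mira's public value M = 14^5 mod 151 instead of the honest one.
14^1 ≡ 14 (mod 151)
14^2 = (14^1)^2 ≡ 14^2 = 196 ≡ 45 (mod 151)
14^4 = (14^2)^2 ≡ 45^2 = 2025 ≡ 62 (mod 151)
14^5 = 14^4 · 14^1 ≡ 62 · 14 ≡ 113 (mod 151).
So M = 113. Amara computes K = M^12 mod 151.
113^1 ≡ 113 (mod 151)
113^2 = (113^1)^2 ≡ 113^2 = 12769 ≡ 85 (mod 151)
113^4 = (113^2)^2 ≡ 85^2 = 7225 ≡ 128 (mod 151)
113^8 = (113^4)^2 ≡ 128^2 = 16384 ≡ 76 (mod 151)
113^12 = 113^8 · 113^4 ≡ 76 · 128 ≡ 64 (mod 151).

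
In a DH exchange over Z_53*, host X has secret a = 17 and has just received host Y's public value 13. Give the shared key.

Shared key K = 13^17 mod 53.
13^1 ≡ 13 (mod 53)
13^2 = (13^1)^2 ≡ 13^2 = 169 ≡ 10 (mod 53)
13^4 = (13^2)^2 ≡ 10^2 = 100 ≡ 47 (mod 53)
13^8 = (13^4)^2 ≡ 47^2 = 2209 ≡ 36 (mod 53)
13^16 = (13^8)^2 ≡ 36^2 = 1296 ≡ 24 (mod 53)
13^17 = 13^16 · 13^1 ≡ 24 · 13 ≡ 47 (mod 53).

47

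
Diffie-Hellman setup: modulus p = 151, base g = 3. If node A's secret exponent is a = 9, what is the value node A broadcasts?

53

Public value = 3^9 mod 151.
3^1 ≡ 3 (mod 151)
3^2 = (3^1)^2 ≡ 3^2 = 9 ≡ 9 (mod 151)
3^4 = (3^2)^2 ≡ 9^2 = 81 ≡ 81 (mod 151)
3^8 = (3^4)^2 ≡ 81^2 = 6561 ≡ 68 (mod 151)
3^9 = 3^8 · 3^1 ≡ 68 · 3 ≡ 53 (mod 151).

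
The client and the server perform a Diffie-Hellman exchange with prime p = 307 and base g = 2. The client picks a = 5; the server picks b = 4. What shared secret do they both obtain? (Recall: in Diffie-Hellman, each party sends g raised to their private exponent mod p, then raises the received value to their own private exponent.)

The client sends A = g^a mod p = 2^5 mod 307.
2^1 ≡ 2 (mod 307)
2^2 = (2^1)^2 ≡ 2^2 = 4 ≡ 4 (mod 307)
2^4 = (2^2)^2 ≡ 4^2 = 16 ≡ 16 (mod 307)
2^5 = 2^4 · 2^1 ≡ 16 · 2 ≡ 32 (mod 307).
So A = 32. The server then computes K = A^b mod p = 32^4 mod 307.
32^1 ≡ 32 (mod 307)
32^2 = (32^1)^2 ≡ 32^2 = 1024 ≡ 103 (mod 307)
32^4 = (32^2)^2 ≡ 103^2 = 10609 ≡ 171 (mod 307)

171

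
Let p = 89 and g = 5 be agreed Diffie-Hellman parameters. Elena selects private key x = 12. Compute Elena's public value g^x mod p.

8

Public value = 5^12 mod 89.
5^1 ≡ 5 (mod 89)
5^2 = (5^1)^2 ≡ 5^2 = 25 ≡ 25 (mod 89)
5^4 = (5^2)^2 ≡ 25^2 = 625 ≡ 2 (mod 89)
5^8 = (5^4)^2 ≡ 2^2 = 4 ≡ 4 (mod 89)
5^12 = 5^8 · 5^4 ≡ 4 · 2 ≡ 8 (mod 89).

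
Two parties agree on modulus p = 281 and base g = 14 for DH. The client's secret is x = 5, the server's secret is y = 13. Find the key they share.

253

The server sends B = g^y mod p = 14^13 mod 281.
14^1 ≡ 14 (mod 281)
14^2 = (14^1)^2 ≡ 14^2 = 196 ≡ 196 (mod 281)
14^4 = (14^2)^2 ≡ 196^2 = 38416 ≡ 200 (mod 281)
14^8 = (14^4)^2 ≡ 200^2 = 40000 ≡ 98 (mod 281)
14^13 = 14^8 · 14^4 · 14^1 ≡ 98 · 200 · 14 ≡ 144 (mod 281).
So B = 144. The client then computes K = B^x mod p = 144^5 mod 281.
144^1 ≡ 144 (mod 281)
144^2 = (144^1)^2 ≡ 144^2 = 20736 ≡ 223 (mod 281)
144^4 = (144^2)^2 ≡ 223^2 = 49729 ≡ 273 (mod 281)
144^5 = 144^4 · 144^1 ≡ 273 · 144 ≡ 253 (mod 281).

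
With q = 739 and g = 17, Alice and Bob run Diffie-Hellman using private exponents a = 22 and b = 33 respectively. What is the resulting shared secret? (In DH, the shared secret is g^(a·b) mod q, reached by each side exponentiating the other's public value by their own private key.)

Alice sends A = g^a mod q = 17^22 mod 739.
17^1 ≡ 17 (mod 739)
17^2 = (17^1)^2 ≡ 17^2 = 289 ≡ 289 (mod 739)
17^4 = (17^2)^2 ≡ 289^2 = 83521 ≡ 14 (mod 739)
17^8 = (17^4)^2 ≡ 14^2 = 196 ≡ 196 (mod 739)
17^16 = (17^8)^2 ≡ 196^2 = 38416 ≡ 727 (mod 739)
17^22 = 17^16 · 17^4 · 17^2 ≡ 727 · 14 · 289 ≡ 222 (mod 739).
So A = 222. Bob then computes K = A^b mod q = 222^33 mod 739.
222^1 ≡ 222 (mod 739)
222^2 = (222^1)^2 ≡ 222^2 = 49284 ≡ 510 (mod 739)
222^4 = (222^2)^2 ≡ 510^2 = 260100 ≡ 711 (mod 739)
222^8 = (222^4)^2 ≡ 711^2 = 505521 ≡ 45 (mod 739)
222^16 = (222^8)^2 ≡ 45^2 = 2025 ≡ 547 (mod 739)
222^32 = (222^16)^2 ≡ 547^2 = 299209 ≡ 653 (mod 739)
222^33 = 222^32 · 222^1 ≡ 653 · 222 ≡ 122 (mod 739).

122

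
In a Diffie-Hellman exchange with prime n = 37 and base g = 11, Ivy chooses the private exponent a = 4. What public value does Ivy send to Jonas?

Public value = 11^4 mod 37.
11^1 ≡ 11 (mod 37)
11^2 = (11^1)^2 ≡ 11^2 = 121 ≡ 10 (mod 37)
11^4 = (11^2)^2 ≡ 10^2 = 100 ≡ 26 (mod 37)

26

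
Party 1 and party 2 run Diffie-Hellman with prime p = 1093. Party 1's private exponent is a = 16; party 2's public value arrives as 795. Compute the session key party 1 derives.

124

Shared key K = 795^16 mod 1093.
795^1 ≡ 795 (mod 1093)
795^2 = (795^1)^2 ≡ 795^2 = 632025 ≡ 271 (mod 1093)
795^4 = (795^2)^2 ≡ 271^2 = 73441 ≡ 210 (mod 1093)
795^8 = (795^4)^2 ≡ 210^2 = 44100 ≡ 380 (mod 1093)
795^16 = (795^8)^2 ≡ 380^2 = 144400 ≡ 124 (mod 1093)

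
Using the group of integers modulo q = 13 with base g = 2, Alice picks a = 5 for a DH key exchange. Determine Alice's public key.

6

Public value = 2^5 mod 13.
2^1 ≡ 2 (mod 13)
2^2 = (2^1)^2 ≡ 2^2 = 4 ≡ 4 (mod 13)
2^4 = (2^2)^2 ≡ 4^2 = 16 ≡ 3 (mod 13)
2^5 = 2^4 · 2^1 ≡ 3 · 2 ≡ 6 (mod 13).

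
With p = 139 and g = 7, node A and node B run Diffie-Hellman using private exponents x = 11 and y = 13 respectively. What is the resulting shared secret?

127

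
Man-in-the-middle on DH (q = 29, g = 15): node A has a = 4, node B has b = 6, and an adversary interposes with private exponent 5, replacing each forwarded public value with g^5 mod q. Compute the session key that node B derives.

22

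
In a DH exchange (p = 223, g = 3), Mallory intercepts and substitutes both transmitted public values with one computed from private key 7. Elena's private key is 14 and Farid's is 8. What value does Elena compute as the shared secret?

Elena receives Mallory's public value M = 3^7 mod 223 instead of the honest one.
3^1 ≡ 3 (mod 223)
3^2 = (3^1)^2 ≡ 3^2 = 9 ≡ 9 (mod 223)
3^4 = (3^2)^2 ≡ 9^2 = 81 ≡ 81 (mod 223)
3^7 = 3^4 · 3^2 · 3^1 ≡ 81 · 9 · 3 ≡ 180 (mod 223).
So M = 180. Elena computes K = M^14 mod 223.
180^1 ≡ 180 (mod 223)
180^2 = (180^1)^2 ≡ 180^2 = 32400 ≡ 65 (mod 223)
180^4 = (180^2)^2 ≡ 65^2 = 4225 ≡ 211 (mod 223)
180^8 = (180^4)^2 ≡ 211^2 = 44521 ≡ 144 (mod 223)
180^14 = 180^8 · 180^4 · 180^2 ≡ 144 · 211 · 65 ≡ 72 (mod 223).

72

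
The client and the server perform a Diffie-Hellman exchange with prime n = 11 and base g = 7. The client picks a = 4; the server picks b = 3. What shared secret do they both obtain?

5

The client sends A = g^a mod n = 7^4 mod 11.
7^1 ≡ 7 (mod 11)
7^2 = (7^1)^2 ≡ 7^2 = 49 ≡ 5 (mod 11)
7^4 = (7^2)^2 ≡ 5^2 = 25 ≡ 3 (mod 11)
So A = 3. The server then computes K = A^b mod n = 3^3 mod 11.
3^1 ≡ 3 (mod 11)
3^2 = (3^1)^2 ≡ 3^2 = 9 ≡ 9 (mod 11)
3^3 = 3^2 · 3^1 ≡ 9 · 3 ≡ 5 (mod 11).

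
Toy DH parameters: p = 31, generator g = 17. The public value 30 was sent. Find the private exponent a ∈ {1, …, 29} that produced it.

Try successive powers of 17 modulo 31:
17^1 ≡ 17
17^2 ≡ 10
17^3 ≡ 15
17^4 ≡ 7
17^5 ≡ 26
17^6 ≡ 8
17^7 ≡ 12
17^8 ≡ 18
17^9 ≡ 27
17^10 ≡ 25
17^11 ≡ 22
17^12 ≡ 2
17^13 ≡ 3
17^14 ≡ 20
17^15 ≡ 30
Found: a = 15.

15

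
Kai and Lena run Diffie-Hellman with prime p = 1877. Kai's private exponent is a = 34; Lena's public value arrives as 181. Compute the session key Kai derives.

1199

Shared key K = 181^34 mod 1877.
181^1 ≡ 181 (mod 1877)
181^2 = (181^1)^2 ≡ 181^2 = 32761 ≡ 852 (mod 1877)
181^4 = (181^2)^2 ≡ 852^2 = 725904 ≡ 1382 (mod 1877)
181^8 = (181^4)^2 ≡ 1382^2 = 1909924 ≡ 1015 (mod 1877)
181^16 = (181^8)^2 ≡ 1015^2 = 1030225 ≡ 1629 (mod 1877)
181^32 = (181^16)^2 ≡ 1629^2 = 2653641 ≡ 1440 (mod 1877)
181^34 = 181^32 · 181^2 ≡ 1440 · 852 ≡ 1199 (mod 1877).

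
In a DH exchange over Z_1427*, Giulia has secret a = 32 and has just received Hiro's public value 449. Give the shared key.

Shared key K = 449^32 mod 1427.
449^1 ≡ 449 (mod 1427)
449^2 = (449^1)^2 ≡ 449^2 = 201601 ≡ 394 (mod 1427)
449^4 = (449^2)^2 ≡ 394^2 = 155236 ≡ 1120 (mod 1427)
449^8 = (449^4)^2 ≡ 1120^2 = 1254400 ≡ 67 (mod 1427)
449^16 = (449^8)^2 ≡ 67^2 = 4489 ≡ 208 (mod 1427)
449^32 = (449^16)^2 ≡ 208^2 = 43264 ≡ 454 (mod 1427)

454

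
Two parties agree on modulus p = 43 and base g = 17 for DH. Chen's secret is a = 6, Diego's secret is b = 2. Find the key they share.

21

Diego sends B = g^b mod p = 17^2 mod 43.
17^1 ≡ 17 (mod 43)
17^2 = (17^1)^2 ≡ 17^2 = 289 ≡ 31 (mod 43)
So B = 31. Chen then computes K = B^a mod p = 31^6 mod 43.
31^1 ≡ 31 (mod 43)
31^2 = (31^1)^2 ≡ 31^2 = 961 ≡ 15 (mod 43)
31^4 = (31^2)^2 ≡ 15^2 = 225 ≡ 10 (mod 43)
31^6 = 31^4 · 31^2 ≡ 10 · 15 ≡ 21 (mod 43).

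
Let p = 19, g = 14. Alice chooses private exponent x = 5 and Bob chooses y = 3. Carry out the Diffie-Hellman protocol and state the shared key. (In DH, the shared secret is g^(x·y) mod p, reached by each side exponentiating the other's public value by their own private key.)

Bob sends B = g^y mod p = 14^3 mod 19.
14^1 ≡ 14 (mod 19)
14^2 = (14^1)^2 ≡ 14^2 = 196 ≡ 6 (mod 19)
14^3 = 14^2 · 14^1 ≡ 6 · 14 ≡ 8 (mod 19).
So B = 8. Alice then computes K = B^x mod p = 8^5 mod 19.
8^1 ≡ 8 (mod 19)
8^2 = (8^1)^2 ≡ 8^2 = 64 ≡ 7 (mod 19)
8^4 = (8^2)^2 ≡ 7^2 = 49 ≡ 11 (mod 19)
8^5 = 8^4 · 8^1 ≡ 11 · 8 ≡ 12 (mod 19).

12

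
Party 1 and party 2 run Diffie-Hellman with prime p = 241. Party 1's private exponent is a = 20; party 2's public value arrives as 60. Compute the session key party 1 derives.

15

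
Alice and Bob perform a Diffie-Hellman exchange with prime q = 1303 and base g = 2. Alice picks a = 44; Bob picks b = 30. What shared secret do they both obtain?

241

Bob sends B = g^b mod q = 2^30 mod 1303.
2^1 ≡ 2 (mod 1303)
2^2 = (2^1)^2 ≡ 2^2 = 4 ≡ 4 (mod 1303)
2^4 = (2^2)^2 ≡ 4^2 = 16 ≡ 16 (mod 1303)
2^8 = (2^4)^2 ≡ 16^2 = 256 ≡ 256 (mod 1303)
2^16 = (2^8)^2 ≡ 256^2 = 65536 ≡ 386 (mod 1303)
2^30 = 2^16 · 2^8 · 2^4 · 2^2 ≡ 386 · 256 · 16 · 4 ≡ 765 (mod 1303).
So B = 765. Alice then computes K = B^a mod q = 765^44 mod 1303.
765^1 ≡ 765 (mod 1303)
765^2 = (765^1)^2 ≡ 765^2 = 585225 ≡ 178 (mod 1303)
765^4 = (765^2)^2 ≡ 178^2 = 31684 ≡ 412 (mod 1303)
765^8 = (765^4)^2 ≡ 412^2 = 169744 ≡ 354 (mod 1303)
765^16 = (765^8)^2 ≡ 354^2 = 125316 ≡ 228 (mod 1303)
765^32 = (765^16)^2 ≡ 228^2 = 51984 ≡ 1167 (mod 1303)
765^44 = 765^32 · 765^8 · 765^4 ≡ 1167 · 354 · 412 ≡ 241 (mod 1303).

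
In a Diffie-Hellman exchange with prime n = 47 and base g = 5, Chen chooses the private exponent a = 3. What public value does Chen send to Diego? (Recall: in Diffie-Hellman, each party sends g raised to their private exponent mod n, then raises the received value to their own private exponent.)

Public value = 5^3 (mod 47).
5^1 ≡ 5 (mod 47)
5^2 = (5^1)^2 ≡ 5^2 = 25 ≡ 25 (mod 47)
5^3 = 5^2 · 5^1 ≡ 25 · 5 ≡ 31 (mod 47).

31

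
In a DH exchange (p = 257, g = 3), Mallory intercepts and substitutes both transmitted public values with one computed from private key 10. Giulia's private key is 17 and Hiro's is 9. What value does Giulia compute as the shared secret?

Giulia receives Mallory's public value M = 3^10 mod 257 instead of the honest one.
3^1 ≡ 3 (mod 257)
3^2 = (3^1)^2 ≡ 3^2 = 9 ≡ 9 (mod 257)
3^4 = (3^2)^2 ≡ 9^2 = 81 ≡ 81 (mod 257)
3^8 = (3^4)^2 ≡ 81^2 = 6561 ≡ 136 (mod 257)
3^10 = 3^8 · 3^2 ≡ 136 · 9 ≡ 196 (mod 257).
So M = 196. Giulia computes K = M^17 mod 257.
196^1 ≡ 196 (mod 257)
196^2 = (196^1)^2 ≡ 196^2 = 38416 ≡ 123 (mod 257)
196^4 = (196^2)^2 ≡ 123^2 = 15129 ≡ 223 (mod 257)
196^8 = (196^4)^2 ≡ 223^2 = 49729 ≡ 128 (mod 257)
196^16 = (196^8)^2 ≡ 128^2 = 16384 ≡ 193 (mod 257)
196^17 = 196^16 · 196^1 ≡ 193 · 196 ≡ 49 (mod 257).

49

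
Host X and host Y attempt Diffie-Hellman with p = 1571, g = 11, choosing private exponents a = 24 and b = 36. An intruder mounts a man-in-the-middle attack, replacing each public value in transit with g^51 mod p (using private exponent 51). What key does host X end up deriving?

546

Host X receives an intruder's public value M = 11^51 mod 1571 instead of the honest one.
11^1 ≡ 11 (mod 1571)
11^2 = (11^1)^2 ≡ 11^2 = 121 ≡ 121 (mod 1571)
11^4 = (11^2)^2 ≡ 121^2 = 14641 ≡ 502 (mod 1571)
11^8 = (11^4)^2 ≡ 502^2 = 252004 ≡ 644 (mod 1571)
11^16 = (11^8)^2 ≡ 644^2 = 414736 ≡ 1563 (mod 1571)
11^32 = (11^16)^2 ≡ 1563^2 = 2442969 ≡ 64 (mod 1571)
11^51 = 11^32 · 11^16 · 11^2 · 11^1 ≡ 64 · 1563 · 121 · 11 ≡ 342 (mod 1571).
So M = 342. Host X computes K = M^24 mod 1571.
342^1 ≡ 342 (mod 1571)
342^2 = (342^1)^2 ≡ 342^2 = 116964 ≡ 710 (mod 1571)
342^4 = (342^2)^2 ≡ 710^2 = 504100 ≡ 1380 (mod 1571)
342^8 = (342^4)^2 ≡ 1380^2 = 1904400 ≡ 348 (mod 1571)
342^16 = (342^8)^2 ≡ 348^2 = 121104 ≡ 137 (mod 1571)
342^24 = 342^16 · 342^8 ≡ 137 · 348 ≡ 546 (mod 1571).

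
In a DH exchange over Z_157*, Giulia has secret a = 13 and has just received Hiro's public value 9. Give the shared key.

144

Shared key K = 9^13 mod 157.
9^1 ≡ 9 (mod 157)
9^2 = (9^1)^2 ≡ 9^2 = 81 ≡ 81 (mod 157)
9^4 = (9^2)^2 ≡ 81^2 = 6561 ≡ 124 (mod 157)
9^8 = (9^4)^2 ≡ 124^2 = 15376 ≡ 147 (mod 157)
9^13 = 9^8 · 9^4 · 9^1 ≡ 147 · 124 · 9 ≡ 144 (mod 157).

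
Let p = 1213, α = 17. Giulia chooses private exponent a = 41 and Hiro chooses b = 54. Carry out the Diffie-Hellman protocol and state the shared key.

Giulia sends A = α^a mod p = 17^41 mod 1213.
17^1 ≡ 17 (mod 1213)
17^2 = (17^1)^2 ≡ 17^2 = 289 ≡ 289 (mod 1213)
17^4 = (17^2)^2 ≡ 289^2 = 83521 ≡ 1037 (mod 1213)
17^8 = (17^4)^2 ≡ 1037^2 = 1075369 ≡ 651 (mod 1213)
17^16 = (17^8)^2 ≡ 651^2 = 423801 ≡ 464 (mod 1213)
17^32 = (17^16)^2 ≡ 464^2 = 215296 ≡ 595 (mod 1213)
17^41 = 17^32 · 17^8 · 17^1 ≡ 595 · 651 · 17 ≡ 701 (mod 1213).
So A = 701. Hiro then computes K = A^b mod p = 701^54 mod 1213.
701^1 ≡ 701 (mod 1213)
701^2 = (701^1)^2 ≡ 701^2 = 491401 ≡ 136 (mod 1213)
701^4 = (701^2)^2 ≡ 136^2 = 18496 ≡ 301 (mod 1213)
701^8 = (701^4)^2 ≡ 301^2 = 90601 ≡ 839 (mod 1213)
701^16 = (701^8)^2 ≡ 839^2 = 703921 ≡ 381 (mod 1213)
701^32 = (701^16)^2 ≡ 381^2 = 145161 ≡ 814 (mod 1213)
701^54 = 701^32 · 701^16 · 701^4 · 701^2 ≡ 814 · 381 · 301 · 136 ≡ 477 (mod 1213).

477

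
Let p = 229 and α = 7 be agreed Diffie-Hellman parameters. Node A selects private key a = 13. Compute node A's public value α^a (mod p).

72

Public value = 7^13 (mod 229).
7^1 ≡ 7 (mod 229)
7^2 = (7^1)^2 ≡ 7^2 = 49 ≡ 49 (mod 229)
7^4 = (7^2)^2 ≡ 49^2 = 2401 ≡ 111 (mod 229)
7^8 = (7^4)^2 ≡ 111^2 = 12321 ≡ 184 (mod 229)
7^13 = 7^8 · 7^4 · 7^1 ≡ 184 · 111 · 7 ≡ 72 (mod 229).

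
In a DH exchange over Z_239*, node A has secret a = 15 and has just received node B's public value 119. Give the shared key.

Shared key K = 119^15 mod 239.
119^1 ≡ 119 (mod 239)
119^2 = (119^1)^2 ≡ 119^2 = 14161 ≡ 60 (mod 239)
119^4 = (119^2)^2 ≡ 60^2 = 3600 ≡ 15 (mod 239)
119^8 = (119^4)^2 ≡ 15^2 = 225 ≡ 225 (mod 239)
119^15 = 119^8 · 119^4 · 119^2 · 119^1 ≡ 225 · 15 · 60 · 119 ≡ 86 (mod 239).

86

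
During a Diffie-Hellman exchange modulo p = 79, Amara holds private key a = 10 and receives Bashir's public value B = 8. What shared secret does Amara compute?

52

Shared key K = 8^10 mod 79.
8^1 ≡ 8 (mod 79)
8^2 = (8^1)^2 ≡ 8^2 = 64 ≡ 64 (mod 79)
8^4 = (8^2)^2 ≡ 64^2 = 4096 ≡ 67 (mod 79)
8^8 = (8^4)^2 ≡ 67^2 = 4489 ≡ 65 (mod 79)
8^10 = 8^8 · 8^2 ≡ 65 · 64 ≡ 52 (mod 79).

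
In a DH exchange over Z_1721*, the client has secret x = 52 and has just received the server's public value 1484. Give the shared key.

1096

Shared key K = 1484^52 mod 1721.
1484^1 ≡ 1484 (mod 1721)
1484^2 = (1484^1)^2 ≡ 1484^2 = 2202256 ≡ 1097 (mod 1721)
1484^4 = (1484^2)^2 ≡ 1097^2 = 1203409 ≡ 430 (mod 1721)
1484^8 = (1484^4)^2 ≡ 430^2 = 184900 ≡ 753 (mod 1721)
1484^16 = (1484^8)^2 ≡ 753^2 = 567009 ≡ 800 (mod 1721)
1484^32 = (1484^16)^2 ≡ 800^2 = 640000 ≡ 1509 (mod 1721)
1484^52 = 1484^32 · 1484^16 · 1484^4 ≡ 1509 · 800 · 430 ≡ 1096 (mod 1721).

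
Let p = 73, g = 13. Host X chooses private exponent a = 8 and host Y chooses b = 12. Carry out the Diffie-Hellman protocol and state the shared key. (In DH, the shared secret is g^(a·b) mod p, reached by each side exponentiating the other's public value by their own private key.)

64

Host X sends A = g^a mod p = 13^8 mod 73.
13^1 ≡ 13 (mod 73)
13^2 = (13^1)^2 ≡ 13^2 = 169 ≡ 23 (mod 73)
13^4 = (13^2)^2 ≡ 23^2 = 529 ≡ 18 (mod 73)
13^8 = (13^4)^2 ≡ 18^2 = 324 ≡ 32 (mod 73)
So A = 32. Host Y then computes K = A^b mod p = 32^12 mod 73.
32^1 ≡ 32 (mod 73)
32^2 = (32^1)^2 ≡ 32^2 = 1024 ≡ 2 (mod 73)
32^4 = (32^2)^2 ≡ 2^2 = 4 ≡ 4 (mod 73)
32^8 = (32^4)^2 ≡ 4^2 = 16 ≡ 16 (mod 73)
32^12 = 32^8 · 32^4 ≡ 16 · 4 ≡ 64 (mod 73).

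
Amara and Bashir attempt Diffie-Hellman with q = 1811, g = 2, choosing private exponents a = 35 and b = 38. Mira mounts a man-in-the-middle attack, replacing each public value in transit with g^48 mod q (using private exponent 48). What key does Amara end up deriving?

Amara receives Mira's public value M = 2^48 mod 1811 instead of the honest one.
2^1 ≡ 2 (mod 1811)
2^2 = (2^1)^2 ≡ 2^2 = 4 ≡ 4 (mod 1811)
2^4 = (2^2)^2 ≡ 4^2 = 16 ≡ 16 (mod 1811)
2^8 = (2^4)^2 ≡ 16^2 = 256 ≡ 256 (mod 1811)
2^16 = (2^8)^2 ≡ 256^2 = 65536 ≡ 340 (mod 1811)
2^32 = (2^16)^2 ≡ 340^2 = 115600 ≡ 1507 (mod 1811)
2^48 = 2^32 · 2^16 ≡ 1507 · 340 ≡ 1678 (mod 1811).
So M = 1678. Amara computes K = M^35 mod 1811.
1678^1 ≡ 1678 (mod 1811)
1678^2 = (1678^1)^2 ≡ 1678^2 = 2815684 ≡ 1390 (mod 1811)
1678^4 = (1678^2)^2 ≡ 1390^2 = 1932100 ≡ 1574 (mod 1811)
1678^8 = (1678^4)^2 ≡ 1574^2 = 2477476 ≡ 28 (mod 1811)
1678^16 = (1678^8)^2 ≡ 28^2 = 784 ≡ 784 (mod 1811)
1678^32 = (1678^16)^2 ≡ 784^2 = 614656 ≡ 727 (mod 1811)
1678^35 = 1678^32 · 1678^2 · 1678^1 ≡ 727 · 1390 · 1678 ≡ 1064 (mod 1811).

1064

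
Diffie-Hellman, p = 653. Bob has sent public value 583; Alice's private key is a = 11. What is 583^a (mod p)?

Shared key K = 583^11 mod 653.
583^1 ≡ 583 (mod 653)
583^2 = (583^1)^2 ≡ 583^2 = 339889 ≡ 329 (mod 653)
583^4 = (583^2)^2 ≡ 329^2 = 108241 ≡ 496 (mod 653)
583^8 = (583^4)^2 ≡ 496^2 = 246016 ≡ 488 (mod 653)
583^11 = 583^8 · 583^2 · 583^1 ≡ 488 · 329 · 583 ≡ 143 (mod 653).

143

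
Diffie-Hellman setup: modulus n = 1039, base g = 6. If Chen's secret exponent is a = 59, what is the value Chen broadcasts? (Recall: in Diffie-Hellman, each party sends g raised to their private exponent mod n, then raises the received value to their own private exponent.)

870

Public value = 6^59 mod 1039.
6^1 ≡ 6 (mod 1039)
6^2 = (6^1)^2 ≡ 6^2 = 36 ≡ 36 (mod 1039)
6^4 = (6^2)^2 ≡ 36^2 = 1296 ≡ 257 (mod 1039)
6^8 = (6^4)^2 ≡ 257^2 = 66049 ≡ 592 (mod 1039)
6^16 = (6^8)^2 ≡ 592^2 = 350464 ≡ 321 (mod 1039)
6^32 = (6^16)^2 ≡ 321^2 = 103041 ≡ 180 (mod 1039)
6^59 = 6^32 · 6^16 · 6^8 · 6^2 · 6^1 ≡ 180 · 321 · 592 · 36 · 6 ≡ 870 (mod 1039).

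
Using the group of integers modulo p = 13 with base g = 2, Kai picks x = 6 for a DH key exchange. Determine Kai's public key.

Public value = 2^6 mod 13.
2^1 ≡ 2 (mod 13)
2^2 = (2^1)^2 ≡ 2^2 = 4 ≡ 4 (mod 13)
2^4 = (2^2)^2 ≡ 4^2 = 16 ≡ 3 (mod 13)
2^6 = 2^4 · 2^2 ≡ 3 · 4 ≡ 12 (mod 13).

12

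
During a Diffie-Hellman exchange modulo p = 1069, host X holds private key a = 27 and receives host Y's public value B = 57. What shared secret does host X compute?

Shared key K = 57^27 mod 1069.
57^1 ≡ 57 (mod 1069)
57^2 = (57^1)^2 ≡ 57^2 = 3249 ≡ 42 (mod 1069)
57^4 = (57^2)^2 ≡ 42^2 = 1764 ≡ 695 (mod 1069)
57^8 = (57^4)^2 ≡ 695^2 = 483025 ≡ 906 (mod 1069)
57^16 = (57^8)^2 ≡ 906^2 = 820836 ≡ 913 (mod 1069)
57^27 = 57^16 · 57^8 · 57^2 · 57^1 ≡ 913 · 906 · 42 · 57 ≡ 427 (mod 1069).

427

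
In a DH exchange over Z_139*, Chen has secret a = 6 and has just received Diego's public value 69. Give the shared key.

63

Shared key K = 69^6 mod 139.
69^1 ≡ 69 (mod 139)
69^2 = (69^1)^2 ≡ 69^2 = 4761 ≡ 35 (mod 139)
69^4 = (69^2)^2 ≡ 35^2 = 1225 ≡ 113 (mod 139)
69^6 = 69^4 · 69^2 ≡ 113 · 35 ≡ 63 (mod 139).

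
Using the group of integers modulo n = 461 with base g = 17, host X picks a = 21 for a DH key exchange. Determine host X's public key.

238

Public value = 17^21 mod 461.
17^1 ≡ 17 (mod 461)
17^2 = (17^1)^2 ≡ 17^2 = 289 ≡ 289 (mod 461)
17^4 = (17^2)^2 ≡ 289^2 = 83521 ≡ 80 (mod 461)
17^8 = (17^4)^2 ≡ 80^2 = 6400 ≡ 407 (mod 461)
17^16 = (17^8)^2 ≡ 407^2 = 165649 ≡ 150 (mod 461)
17^21 = 17^16 · 17^4 · 17^1 ≡ 150 · 80 · 17 ≡ 238 (mod 461).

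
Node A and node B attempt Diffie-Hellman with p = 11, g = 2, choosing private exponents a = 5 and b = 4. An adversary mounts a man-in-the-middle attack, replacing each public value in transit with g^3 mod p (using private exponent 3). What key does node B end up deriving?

Node B receives an adversary's public value M = 2^3 mod 11 instead of the honest one.
2^1 ≡ 2 (mod 11)
2^2 = (2^1)^2 ≡ 2^2 = 4 ≡ 4 (mod 11)
2^3 = 2^2 · 2^1 ≡ 4 · 2 ≡ 8 (mod 11).
So M = 8. Node B computes K = M^4 mod 11.
8^1 ≡ 8 (mod 11)
8^2 = (8^1)^2 ≡ 8^2 = 64 ≡ 9 (mod 11)
8^4 = (8^2)^2 ≡ 9^2 = 81 ≡ 4 (mod 11)

4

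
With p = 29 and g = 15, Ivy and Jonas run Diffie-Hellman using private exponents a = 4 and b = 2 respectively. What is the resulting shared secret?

23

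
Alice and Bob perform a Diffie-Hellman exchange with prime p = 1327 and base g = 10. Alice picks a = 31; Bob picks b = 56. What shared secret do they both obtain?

Bob sends B = g^b mod p = 10^56 mod 1327.
10^1 ≡ 10 (mod 1327)
10^2 = (10^1)^2 ≡ 10^2 = 100 ≡ 100 (mod 1327)
10^4 = (10^2)^2 ≡ 100^2 = 10000 ≡ 711 (mod 1327)
10^8 = (10^4)^2 ≡ 711^2 = 505521 ≡ 1261 (mod 1327)
10^16 = (10^8)^2 ≡ 1261^2 = 1590121 ≡ 375 (mod 1327)
10^32 = (10^16)^2 ≡ 375^2 = 140625 ≡ 1290 (mod 1327)
10^56 = 10^32 · 10^16 · 10^8 ≡ 1290 · 375 · 1261 ≡ 120 (mod 1327).
So B = 120. Alice then computes K = B^a mod p = 120^31 mod 1327.
120^1 ≡ 120 (mod 1327)
120^2 = (120^1)^2 ≡ 120^2 = 14400 ≡ 1130 (mod 1327)
120^4 = (120^2)^2 ≡ 1130^2 = 1276900 ≡ 326 (mod 1327)
120^8 = (120^4)^2 ≡ 326^2 = 106276 ≡ 116 (mod 1327)
120^16 = (120^8)^2 ≡ 116^2 = 13456 ≡ 186 (mod 1327)
120^31 = 120^16 · 120^8 · 120^4 · 120^2 · 120^1 ≡ 186 · 116 · 326 · 1130 · 120 ≡ 421 (mod 1327).

421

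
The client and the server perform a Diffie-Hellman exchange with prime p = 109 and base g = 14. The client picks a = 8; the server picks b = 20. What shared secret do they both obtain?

The client sends A = g^a mod p = 14^8 mod 109.
14^1 ≡ 14 (mod 109)
14^2 = (14^1)^2 ≡ 14^2 = 196 ≡ 87 (mod 109)
14^4 = (14^2)^2 ≡ 87^2 = 7569 ≡ 48 (mod 109)
14^8 = (14^4)^2 ≡ 48^2 = 2304 ≡ 15 (mod 109)
So A = 15. The server then computes K = A^b mod p = 15^20 mod 109.
15^1 ≡ 15 (mod 109)
15^2 = (15^1)^2 ≡ 15^2 = 225 ≡ 7 (mod 109)
15^4 = (15^2)^2 ≡ 7^2 = 49 ≡ 49 (mod 109)
15^8 = (15^4)^2 ≡ 49^2 = 2401 ≡ 3 (mod 109)
15^16 = (15^8)^2 ≡ 3^2 = 9 ≡ 9 (mod 109)
15^20 = 15^16 · 15^4 ≡ 9 · 49 ≡ 5 (mod 109).

5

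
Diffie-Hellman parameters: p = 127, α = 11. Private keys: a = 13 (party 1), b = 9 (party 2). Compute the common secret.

Party 2 sends B = α^b mod p = 11^9 mod 127.
11^1 ≡ 11 (mod 127)
11^2 = (11^1)^2 ≡ 11^2 = 121 ≡ 121 (mod 127)
11^4 = (11^2)^2 ≡ 121^2 = 14641 ≡ 36 (mod 127)
11^8 = (11^4)^2 ≡ 36^2 = 1296 ≡ 26 (mod 127)
11^9 = 11^8 · 11^1 ≡ 26 · 11 ≡ 32 (mod 127).
So B = 32. Party 1 then computes K = B^a mod p = 32^13 mod 127.
32^1 ≡ 32 (mod 127)
32^2 = (32^1)^2 ≡ 32^2 = 1024 ≡ 8 (mod 127)
32^4 = (32^2)^2 ≡ 8^2 = 64 ≡ 64 (mod 127)
32^8 = (32^4)^2 ≡ 64^2 = 4096 ≡ 32 (mod 127)
32^13 = 32^8 · 32^4 · 32^1 ≡ 32 · 64 · 32 ≡ 4 (mod 127).

4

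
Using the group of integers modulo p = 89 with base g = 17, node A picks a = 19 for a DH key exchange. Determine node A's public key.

84

Public value = 17^19 mod 89.
17^1 ≡ 17 (mod 89)
17^2 = (17^1)^2 ≡ 17^2 = 289 ≡ 22 (mod 89)
17^4 = (17^2)^2 ≡ 22^2 = 484 ≡ 39 (mod 89)
17^8 = (17^4)^2 ≡ 39^2 = 1521 ≡ 8 (mod 89)
17^16 = (17^8)^2 ≡ 8^2 = 64 ≡ 64 (mod 89)
17^19 = 17^16 · 17^2 · 17^1 ≡ 64 · 22 · 17 ≡ 84 (mod 89).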